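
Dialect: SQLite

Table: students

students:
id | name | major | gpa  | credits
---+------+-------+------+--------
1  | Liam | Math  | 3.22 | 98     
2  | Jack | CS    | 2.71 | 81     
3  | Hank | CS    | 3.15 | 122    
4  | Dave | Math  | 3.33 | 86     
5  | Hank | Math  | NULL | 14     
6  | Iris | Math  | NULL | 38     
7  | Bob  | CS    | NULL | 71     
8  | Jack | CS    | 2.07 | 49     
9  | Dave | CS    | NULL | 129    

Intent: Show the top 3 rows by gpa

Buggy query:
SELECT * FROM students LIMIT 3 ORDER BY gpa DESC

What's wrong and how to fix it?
Bug: ORDER BY cannot follow LIMIT; LIMIT is the final clause

Fix: Swap the clauses: ORDER BY first, then LIMIT

Corrected query:
SELECT * FROM students ORDER BY gpa DESC LIMIT 3

Result:
id | name | major | gpa  | credits
---+------+-------+------+--------
4  | Dave | Math  | 3.33 | 86     
1  | Liam | Math  | 3.22 | 98     
3  | Hank | CS    | 3.15 | 122    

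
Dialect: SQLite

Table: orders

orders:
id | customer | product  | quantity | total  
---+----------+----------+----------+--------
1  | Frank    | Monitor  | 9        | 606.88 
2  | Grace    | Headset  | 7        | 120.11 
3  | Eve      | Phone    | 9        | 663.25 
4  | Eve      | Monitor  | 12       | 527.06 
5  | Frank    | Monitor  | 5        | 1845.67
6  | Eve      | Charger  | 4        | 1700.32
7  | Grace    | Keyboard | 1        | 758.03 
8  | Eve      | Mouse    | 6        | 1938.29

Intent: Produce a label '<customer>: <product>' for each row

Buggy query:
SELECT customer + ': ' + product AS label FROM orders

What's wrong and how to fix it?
Bug: '+' is numeric addition; on text columns SQLite converts them to 0 instead of concatenating

Fix: Replace + with || to concatenate text

Corrected query:
SELECT customer || ': ' || product AS label FROM orders

Result:
label          
---------------
Frank: Monitor 
Grace: Headset 
Eve: Phone     
Eve: Monitor   
Frank: Monitor 
Eve: Charger   
Grace: Keyboard
Eve: Mouse     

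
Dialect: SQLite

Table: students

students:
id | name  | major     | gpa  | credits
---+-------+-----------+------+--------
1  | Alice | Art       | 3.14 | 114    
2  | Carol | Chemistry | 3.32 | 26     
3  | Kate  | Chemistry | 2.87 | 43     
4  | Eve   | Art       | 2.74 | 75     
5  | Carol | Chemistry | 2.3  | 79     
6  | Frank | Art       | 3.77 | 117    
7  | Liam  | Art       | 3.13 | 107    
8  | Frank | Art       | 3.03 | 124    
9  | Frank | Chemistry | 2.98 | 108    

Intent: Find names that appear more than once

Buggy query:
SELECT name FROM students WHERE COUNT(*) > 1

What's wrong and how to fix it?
Bug: COUNT(*) is an aggregate and cannot be used in WHERE

Fix: GROUP BY name, then filter groups with HAVING COUNT(*) > 1

Corrected query:
SELECT name FROM students GROUP BY name HAVING COUNT(*) > 1

Result:
name 
-----
Carol
Frank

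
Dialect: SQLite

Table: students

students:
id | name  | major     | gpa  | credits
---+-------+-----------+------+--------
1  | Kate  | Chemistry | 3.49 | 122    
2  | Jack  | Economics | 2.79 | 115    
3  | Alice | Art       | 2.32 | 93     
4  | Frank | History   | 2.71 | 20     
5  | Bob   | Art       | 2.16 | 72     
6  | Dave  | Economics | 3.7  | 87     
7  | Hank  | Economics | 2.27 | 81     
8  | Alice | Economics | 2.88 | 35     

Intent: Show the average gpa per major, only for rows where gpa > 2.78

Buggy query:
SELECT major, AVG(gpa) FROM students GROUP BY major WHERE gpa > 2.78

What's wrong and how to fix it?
Bug: WHERE cannot follow GROUP BY

Fix: Place WHERE between FROM and GROUP BY

Corrected query:
SELECT major, AVG(gpa) FROM students WHERE gpa > 2.78 GROUP BY major

Result:
major     | AVG(gpa)
----------+---------
Chemistry | 3.49    
Economics | 3.123333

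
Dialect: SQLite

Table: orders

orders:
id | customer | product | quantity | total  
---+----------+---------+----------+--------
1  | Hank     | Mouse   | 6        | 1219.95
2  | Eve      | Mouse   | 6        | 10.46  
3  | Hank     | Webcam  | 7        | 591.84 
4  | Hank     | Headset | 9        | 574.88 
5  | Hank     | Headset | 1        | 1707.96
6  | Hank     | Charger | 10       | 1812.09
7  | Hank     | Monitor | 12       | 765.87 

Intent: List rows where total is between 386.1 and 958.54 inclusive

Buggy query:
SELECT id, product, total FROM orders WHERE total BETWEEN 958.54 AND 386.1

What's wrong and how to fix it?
Bug: BETWEEN expects the lower bound first; with 958.54 AND 386.1 the range is empty

Fix: Write BETWEEN 386.1 AND 958.54

Corrected query:
SELECT id, product, total FROM orders WHERE total BETWEEN 386.1 AND 958.54

Result:
id | product | total 
---+---------+-------
3  | Webcam  | 591.84
4  | Headset | 574.88
7  | Monitor | 765.87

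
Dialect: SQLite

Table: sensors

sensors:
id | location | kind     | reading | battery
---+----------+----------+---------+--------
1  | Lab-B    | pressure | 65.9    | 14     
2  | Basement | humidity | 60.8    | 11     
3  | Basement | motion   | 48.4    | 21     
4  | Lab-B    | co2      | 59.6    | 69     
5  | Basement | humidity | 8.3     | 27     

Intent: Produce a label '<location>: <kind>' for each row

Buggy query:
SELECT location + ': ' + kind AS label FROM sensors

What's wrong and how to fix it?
Bug: SQLite uses || for string concatenation; + coerces text to numbers (yielding 0)

Fix: Use the || operator for string concatenation

Corrected query:
SELECT location || ': ' || kind AS label FROM sensors

Result:
label             
------------------
Lab-B: pressure   
Basement: humidity
Basement: motion  
Lab-B: co2        
Basement: humidity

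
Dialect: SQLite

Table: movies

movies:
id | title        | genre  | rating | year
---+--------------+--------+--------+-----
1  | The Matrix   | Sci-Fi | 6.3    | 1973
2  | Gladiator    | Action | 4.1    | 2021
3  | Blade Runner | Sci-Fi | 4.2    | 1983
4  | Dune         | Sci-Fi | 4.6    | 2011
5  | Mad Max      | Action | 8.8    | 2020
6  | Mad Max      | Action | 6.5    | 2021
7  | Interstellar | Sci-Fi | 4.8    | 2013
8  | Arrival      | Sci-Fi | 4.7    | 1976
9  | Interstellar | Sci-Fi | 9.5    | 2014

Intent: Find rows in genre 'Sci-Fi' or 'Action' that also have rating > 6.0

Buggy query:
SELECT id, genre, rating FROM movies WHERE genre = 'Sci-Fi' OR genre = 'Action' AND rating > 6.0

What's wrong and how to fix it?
Bug: Without parentheses, AND is evaluated before OR, so the rating filter only applies to the 'Action' branch

Fix: Add parentheses around the OR so the AND applies to both alternatives

Corrected query:
SELECT id, genre, rating FROM movies WHERE (genre = 'Sci-Fi' OR genre = 'Action') AND rating > 6.0

Result:
id | genre  | rating
---+--------+-------
1  | Sci-Fi | 6.3   
5  | Action | 8.8   
6  | Action | 6.5   
9  | Sci-Fi | 9.5   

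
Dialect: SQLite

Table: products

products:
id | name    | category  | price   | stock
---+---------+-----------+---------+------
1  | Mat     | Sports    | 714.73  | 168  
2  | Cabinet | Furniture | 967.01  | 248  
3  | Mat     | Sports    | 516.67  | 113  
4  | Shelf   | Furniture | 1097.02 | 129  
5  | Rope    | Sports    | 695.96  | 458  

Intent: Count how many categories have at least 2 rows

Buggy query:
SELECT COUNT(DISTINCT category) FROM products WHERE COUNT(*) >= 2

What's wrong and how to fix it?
Bug: COUNT(*) cannot appear in WHERE; the per-group count doesn't exist yet

Fix: Use a subquery that GROUPs and filters with HAVING, then count its rows

Corrected query:
SELECT COUNT(*) FROM (SELECT category FROM products GROUP BY category HAVING COUNT(*) >= 2)

Result:
COUNT(*)
--------
2       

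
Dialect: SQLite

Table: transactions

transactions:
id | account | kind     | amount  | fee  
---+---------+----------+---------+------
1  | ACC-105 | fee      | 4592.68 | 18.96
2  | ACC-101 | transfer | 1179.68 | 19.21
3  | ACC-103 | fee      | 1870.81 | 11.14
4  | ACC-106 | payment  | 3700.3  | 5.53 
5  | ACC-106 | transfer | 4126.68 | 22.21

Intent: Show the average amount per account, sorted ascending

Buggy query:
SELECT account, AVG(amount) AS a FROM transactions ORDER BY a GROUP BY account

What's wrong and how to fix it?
Bug: ORDER BY appears before GROUP BY; SQL clause order requires GROUP BY first

Fix: Reorder: SELECT … FROM … GROUP BY … ORDER BY …

Corrected query:
SELECT account, AVG(amount) AS a FROM transactions GROUP BY account ORDER BY a

Result:
account | a      
--------+--------
ACC-101 | 1179.68
ACC-103 | 1870.81
ACC-106 | 3913.49
ACC-105 | 4592.68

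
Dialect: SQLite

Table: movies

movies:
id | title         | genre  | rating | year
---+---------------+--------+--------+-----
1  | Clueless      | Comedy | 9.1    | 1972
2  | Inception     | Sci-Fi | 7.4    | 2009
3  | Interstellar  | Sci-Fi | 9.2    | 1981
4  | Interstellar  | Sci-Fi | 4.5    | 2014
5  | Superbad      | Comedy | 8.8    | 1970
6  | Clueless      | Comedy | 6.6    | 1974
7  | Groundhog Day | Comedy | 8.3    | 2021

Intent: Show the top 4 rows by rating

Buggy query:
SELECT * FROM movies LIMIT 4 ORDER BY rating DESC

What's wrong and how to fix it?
Bug: ORDER BY cannot follow LIMIT; LIMIT is the final clause

Fix: Sort with ORDER BY, then apply LIMIT

Corrected query:
SELECT * FROM movies ORDER BY rating DESC LIMIT 4

Result:
id | title         | genre  | rating | year
---+---------------+--------+--------+-----
3  | Interstellar  | Sci-Fi | 9.2    | 1981
1  | Clueless      | Comedy | 9.1    | 1972
5  | Superbad      | Comedy | 8.8    | 1970
7  | Groundhog Day | Comedy | 8.3    | 2021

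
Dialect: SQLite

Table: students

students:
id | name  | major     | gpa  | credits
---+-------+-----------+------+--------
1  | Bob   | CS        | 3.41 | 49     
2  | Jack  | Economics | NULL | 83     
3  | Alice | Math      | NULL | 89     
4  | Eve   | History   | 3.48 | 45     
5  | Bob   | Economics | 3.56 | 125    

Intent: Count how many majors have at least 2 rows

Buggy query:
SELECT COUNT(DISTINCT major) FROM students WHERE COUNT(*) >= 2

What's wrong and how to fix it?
Bug: COUNT(*) cannot appear in WHERE; the per-group count doesn't exist yet

Fix: Use a subquery that GROUPs and filters with HAVING, then count its rows

Corrected query:
SELECT COUNT(*) FROM (SELECT major FROM students GROUP BY major HAVING COUNT(*) >= 2)

Result:
COUNT(*)
--------
1       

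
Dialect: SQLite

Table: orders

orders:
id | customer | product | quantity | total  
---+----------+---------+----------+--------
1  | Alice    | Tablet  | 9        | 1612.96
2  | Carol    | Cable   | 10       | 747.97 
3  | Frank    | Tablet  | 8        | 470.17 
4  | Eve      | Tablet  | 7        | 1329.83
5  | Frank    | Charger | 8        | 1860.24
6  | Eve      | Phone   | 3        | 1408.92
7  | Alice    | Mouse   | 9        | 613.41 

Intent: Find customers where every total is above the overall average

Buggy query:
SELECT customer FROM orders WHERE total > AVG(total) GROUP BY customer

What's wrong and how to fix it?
Bug: WHERE evaluates per row before aggregation, so AVG() is unavailable

Fix: Compute the overall average in a scalar subquery and compare each group's MIN against it in HAVING

Corrected query:
SELECT customer FROM orders GROUP BY customer HAVING MIN(total) > (SELECT AVG(total) FROM orders)

Result:
customer
--------
Eve     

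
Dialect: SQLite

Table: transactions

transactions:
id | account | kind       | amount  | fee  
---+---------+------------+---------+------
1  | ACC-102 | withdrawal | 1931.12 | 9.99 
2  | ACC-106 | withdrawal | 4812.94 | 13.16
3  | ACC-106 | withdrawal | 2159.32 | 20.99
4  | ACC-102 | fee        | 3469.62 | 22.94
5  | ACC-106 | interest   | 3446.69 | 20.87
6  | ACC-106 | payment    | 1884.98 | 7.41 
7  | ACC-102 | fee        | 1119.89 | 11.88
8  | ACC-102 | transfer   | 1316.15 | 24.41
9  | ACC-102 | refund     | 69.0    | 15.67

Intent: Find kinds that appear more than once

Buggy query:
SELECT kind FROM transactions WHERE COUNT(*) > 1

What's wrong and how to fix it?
Bug: WHERE can't reference COUNT(*); aggregates are computed after WHERE

Fix: Group first, then use HAVING for the count condition

Corrected query:
SELECT kind FROM transactions GROUP BY kind HAVING COUNT(*) > 1

Result:
kind      
----------
fee       
withdrawal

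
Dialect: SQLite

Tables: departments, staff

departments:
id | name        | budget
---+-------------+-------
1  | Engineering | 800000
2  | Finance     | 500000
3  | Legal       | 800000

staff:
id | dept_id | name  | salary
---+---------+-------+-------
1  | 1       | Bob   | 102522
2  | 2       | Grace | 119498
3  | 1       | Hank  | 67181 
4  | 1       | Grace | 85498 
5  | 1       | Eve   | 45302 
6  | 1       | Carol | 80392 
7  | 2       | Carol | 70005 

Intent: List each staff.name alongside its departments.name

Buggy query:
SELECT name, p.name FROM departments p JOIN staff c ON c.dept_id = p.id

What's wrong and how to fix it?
Bug: 'name' exists in both joined tables, so the database can't tell which one is meant

Fix: Prefix ambiguous columns with the table alias

Corrected query:
SELECT c.name, p.name FROM departments p JOIN staff c ON c.dept_id = p.id

Result:
name  | name       
------+------------
Bob   | Engineering
Grace | Finance    
Hank  | Engineering
Grace | Engineering
Eve   | Engineering
Carol | Engineering
Carol | Finance    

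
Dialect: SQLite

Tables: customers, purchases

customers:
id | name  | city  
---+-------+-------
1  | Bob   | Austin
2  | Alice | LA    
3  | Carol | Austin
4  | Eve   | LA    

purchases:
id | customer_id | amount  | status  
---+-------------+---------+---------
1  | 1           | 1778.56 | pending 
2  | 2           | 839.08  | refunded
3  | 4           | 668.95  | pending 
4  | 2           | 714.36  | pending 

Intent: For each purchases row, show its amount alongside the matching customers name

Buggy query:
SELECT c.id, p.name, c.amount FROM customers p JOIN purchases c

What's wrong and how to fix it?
Bug: JOIN with no ON clause produces a cartesian product; every purchases row pairs with every customers row

Fix: Specify the join condition linking the foreign key to the parent id

Corrected query:
SELECT c.id, p.name, c.amount FROM customers p JOIN purchases c ON c.customer_id = p.id

Result:
id | name  | amount 
---+-------+--------
1  | Bob   | 1778.56
2  | Alice | 839.08 
3  | Eve   | 668.95 
4  | Alice | 714.36 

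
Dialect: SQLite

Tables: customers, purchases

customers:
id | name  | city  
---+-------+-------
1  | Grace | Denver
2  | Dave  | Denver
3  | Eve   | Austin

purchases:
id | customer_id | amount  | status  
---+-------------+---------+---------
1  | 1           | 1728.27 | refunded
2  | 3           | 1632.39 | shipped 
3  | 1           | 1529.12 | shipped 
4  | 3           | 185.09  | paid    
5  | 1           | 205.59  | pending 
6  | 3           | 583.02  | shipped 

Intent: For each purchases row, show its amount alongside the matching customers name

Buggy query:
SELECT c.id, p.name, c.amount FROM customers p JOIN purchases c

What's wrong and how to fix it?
Bug: JOIN with no ON clause produces a cartesian product; every purchases row pairs with every customers row

Fix: Specify the join condition linking the foreign key to the parent id

Corrected query:
SELECT c.id, p.name, c.amount FROM customers p JOIN purchases c ON c.customer_id = p.id

Result:
id | name  | amount 
---+-------+--------
1  | Grace | 1728.27
2  | Eve   | 1632.39
3  | Grace | 1529.12
4  | Eve   | 185.09 
5  | Grace | 205.59 
6  | Eve   | 583.02 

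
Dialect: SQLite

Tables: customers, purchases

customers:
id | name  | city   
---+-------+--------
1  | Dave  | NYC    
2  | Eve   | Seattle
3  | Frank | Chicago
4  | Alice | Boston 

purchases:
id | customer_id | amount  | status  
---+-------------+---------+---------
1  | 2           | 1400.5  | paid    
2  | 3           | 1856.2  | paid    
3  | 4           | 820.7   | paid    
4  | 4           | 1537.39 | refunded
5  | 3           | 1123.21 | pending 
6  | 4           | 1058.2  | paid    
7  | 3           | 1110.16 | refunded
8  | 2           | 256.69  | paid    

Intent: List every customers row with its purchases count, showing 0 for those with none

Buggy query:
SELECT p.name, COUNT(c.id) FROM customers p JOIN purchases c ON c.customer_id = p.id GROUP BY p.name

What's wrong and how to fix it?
Bug: INNER JOIN drops customers rows that have no matching purchases rows

Fix: Use LEFT JOIN so parents without children still appear (COUNT(c.id) gives 0)

Corrected query:
SELECT p.name, COUNT(c.id) FROM customers p LEFT JOIN purchases c ON c.customer_id = p.id GROUP BY p.name

Result:
name  | COUNT(c.id)
------+------------
Alice | 3          
Dave  | 0          
Eve   | 2          
Frank | 3          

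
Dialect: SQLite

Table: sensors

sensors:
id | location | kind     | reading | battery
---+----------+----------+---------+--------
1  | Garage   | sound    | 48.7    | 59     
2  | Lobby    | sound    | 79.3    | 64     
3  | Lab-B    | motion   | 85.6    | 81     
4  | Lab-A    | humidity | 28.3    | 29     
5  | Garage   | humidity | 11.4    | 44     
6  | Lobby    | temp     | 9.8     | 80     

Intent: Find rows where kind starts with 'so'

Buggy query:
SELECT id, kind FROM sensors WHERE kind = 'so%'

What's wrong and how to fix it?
Bug: '=' compares the literal string including the % character; pattern matching needs LIKE

Fix: Replace '=' with LIKE so 'so%' is treated as a pattern

Corrected query:
SELECT id, kind FROM sensors WHERE kind LIKE 'so%'

Result:
id | kind 
---+------
1  | sound
2  | sound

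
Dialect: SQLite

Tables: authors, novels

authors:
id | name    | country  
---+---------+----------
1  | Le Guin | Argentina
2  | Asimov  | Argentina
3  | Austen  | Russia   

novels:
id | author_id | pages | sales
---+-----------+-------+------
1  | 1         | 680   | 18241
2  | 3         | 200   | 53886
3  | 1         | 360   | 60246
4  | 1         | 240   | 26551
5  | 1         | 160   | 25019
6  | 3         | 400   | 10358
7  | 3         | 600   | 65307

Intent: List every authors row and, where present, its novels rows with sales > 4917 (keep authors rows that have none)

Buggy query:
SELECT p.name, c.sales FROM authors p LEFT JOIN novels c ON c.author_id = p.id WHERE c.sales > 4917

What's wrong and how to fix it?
Bug: A WHERE condition on the right-hand table after LEFT JOIN drops unmatched parents

Fix: Move the right-table condition into the ON clause so unmatched parents are kept

Corrected query:
SELECT p.name, c.sales FROM authors p LEFT JOIN novels c ON c.author_id = p.id AND c.sales > 4917

Result:
name    | sales
--------+------
Le Guin | 18241
Le Guin | 25019
Le Guin | 26551
Le Guin | 60246
Asimov  | NULL 
Austen  | 10358
Austen  | 53886
Austen  | 65307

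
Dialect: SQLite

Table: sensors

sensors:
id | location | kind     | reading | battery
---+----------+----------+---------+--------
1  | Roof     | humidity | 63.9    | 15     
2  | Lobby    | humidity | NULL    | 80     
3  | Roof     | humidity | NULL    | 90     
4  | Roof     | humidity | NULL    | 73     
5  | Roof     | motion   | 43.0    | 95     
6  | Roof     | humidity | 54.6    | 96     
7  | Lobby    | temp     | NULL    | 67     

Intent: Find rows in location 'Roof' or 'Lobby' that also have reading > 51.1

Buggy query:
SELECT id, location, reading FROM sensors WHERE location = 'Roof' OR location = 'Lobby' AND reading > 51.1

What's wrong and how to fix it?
Bug: AND binds tighter than OR, so this parses as location = 'Roof' OR (location = 'Lobby' AND reading > 51.1)

Fix: Add parentheses around the OR so the AND applies to both alternatives

Corrected query:
SELECT id, location, reading FROM sensors WHERE (location = 'Roof' OR location = 'Lobby') AND reading > 51.1

Result:
id | location | reading
---+----------+--------
1  | Roof     | 63.9   
6  | Roof     | 54.6   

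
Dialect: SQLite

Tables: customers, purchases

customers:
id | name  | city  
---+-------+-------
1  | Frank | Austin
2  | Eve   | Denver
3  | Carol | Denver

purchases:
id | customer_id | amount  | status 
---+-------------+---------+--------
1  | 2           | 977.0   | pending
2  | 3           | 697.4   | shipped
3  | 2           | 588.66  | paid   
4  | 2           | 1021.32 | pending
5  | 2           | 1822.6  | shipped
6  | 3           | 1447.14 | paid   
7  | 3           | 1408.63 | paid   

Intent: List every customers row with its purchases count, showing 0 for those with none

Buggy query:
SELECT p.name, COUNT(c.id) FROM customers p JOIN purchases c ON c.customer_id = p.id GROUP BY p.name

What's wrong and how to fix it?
Bug: INNER JOIN drops customers rows that have no matching purchases rows

Fix: Use LEFT JOIN so parents without children still appear (COUNT(c.id) gives 0)

Corrected query:
SELECT p.name, COUNT(c.id) FROM customers p LEFT JOIN purchases c ON c.customer_id = p.id GROUP BY p.name

Result:
name  | COUNT(c.id)
------+------------
Carol | 3          
Eve   | 4          
Frank | 0          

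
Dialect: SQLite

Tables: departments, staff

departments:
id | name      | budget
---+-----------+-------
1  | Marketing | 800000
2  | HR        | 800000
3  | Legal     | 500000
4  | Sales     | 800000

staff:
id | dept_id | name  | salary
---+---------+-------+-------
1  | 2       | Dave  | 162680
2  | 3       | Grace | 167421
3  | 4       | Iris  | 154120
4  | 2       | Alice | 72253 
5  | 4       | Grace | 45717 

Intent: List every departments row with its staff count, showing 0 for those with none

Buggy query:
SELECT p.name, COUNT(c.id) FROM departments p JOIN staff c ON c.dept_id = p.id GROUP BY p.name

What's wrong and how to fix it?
Bug: INNER JOIN drops departments rows that have no matching staff rows

Fix: Switch to LEFT JOIN to retain unmatched parent rows

Corrected query:
SELECT p.name, COUNT(c.id) FROM departments p LEFT JOIN staff c ON c.dept_id = p.id GROUP BY p.name

Result:
name      | COUNT(c.id)
----------+------------
HR        | 2          
Legal     | 1          
Marketing | 0          
Sales     | 2          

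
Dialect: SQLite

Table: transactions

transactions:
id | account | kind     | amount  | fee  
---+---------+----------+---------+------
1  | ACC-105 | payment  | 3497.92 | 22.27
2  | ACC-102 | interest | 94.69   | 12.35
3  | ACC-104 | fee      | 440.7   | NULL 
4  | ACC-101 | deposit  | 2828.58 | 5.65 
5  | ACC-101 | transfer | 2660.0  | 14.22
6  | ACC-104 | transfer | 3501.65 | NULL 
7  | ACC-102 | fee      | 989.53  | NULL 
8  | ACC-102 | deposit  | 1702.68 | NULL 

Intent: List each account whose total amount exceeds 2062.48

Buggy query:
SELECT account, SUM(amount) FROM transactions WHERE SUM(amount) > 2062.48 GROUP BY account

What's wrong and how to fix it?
Bug: Aggregate functions cannot appear in a WHERE clause

Fix: Use HAVING (which filters groups after aggregation) instead of WHERE

Corrected query:
SELECT account, SUM(amount) FROM transactions GROUP BY account HAVING SUM(amount) > 2062.48

Result:
account | SUM(amount)
--------+------------
ACC-101 | 5488.58    
ACC-102 | 2786.9     
ACC-104 | 3942.35    
ACC-105 | 3497.92    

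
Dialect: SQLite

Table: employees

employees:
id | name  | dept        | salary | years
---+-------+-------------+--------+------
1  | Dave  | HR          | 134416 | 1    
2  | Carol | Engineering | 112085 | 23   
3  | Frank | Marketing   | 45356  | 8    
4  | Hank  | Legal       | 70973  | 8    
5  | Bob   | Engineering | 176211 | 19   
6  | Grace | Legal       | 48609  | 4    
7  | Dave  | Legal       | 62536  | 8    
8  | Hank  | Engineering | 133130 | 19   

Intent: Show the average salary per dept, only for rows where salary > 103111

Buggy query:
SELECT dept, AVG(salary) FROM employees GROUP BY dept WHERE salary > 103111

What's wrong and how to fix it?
Bug: WHERE cannot follow GROUP BY

Fix: Move the WHERE clause before GROUP BY

Corrected query:
SELECT dept, AVG(salary) FROM employees WHERE salary > 103111 GROUP BY dept

Result:
dept        | AVG(salary)  
------------+--------------
Engineering | 140475.333333
HR          | 134416       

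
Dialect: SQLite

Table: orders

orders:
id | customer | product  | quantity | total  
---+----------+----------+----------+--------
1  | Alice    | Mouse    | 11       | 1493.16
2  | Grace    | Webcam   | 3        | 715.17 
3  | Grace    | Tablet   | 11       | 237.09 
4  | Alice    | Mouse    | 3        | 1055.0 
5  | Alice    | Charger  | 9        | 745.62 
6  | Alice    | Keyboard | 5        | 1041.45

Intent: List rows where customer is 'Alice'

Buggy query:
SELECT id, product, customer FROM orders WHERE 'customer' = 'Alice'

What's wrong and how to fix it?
Bug: 'customer' in single quotes is a string literal, not the column; the comparison is literal-vs-literal and never true

Fix: Reference the column as customer without single quotes

Corrected query:
SELECT id, product, customer FROM orders WHERE customer = 'Alice'

Result:
id | product  | customer
---+----------+---------
1  | Mouse    | Alice   
4  | Mouse    | Alice   
5  | Charger  | Alice   
6  | Keyboard | Alice   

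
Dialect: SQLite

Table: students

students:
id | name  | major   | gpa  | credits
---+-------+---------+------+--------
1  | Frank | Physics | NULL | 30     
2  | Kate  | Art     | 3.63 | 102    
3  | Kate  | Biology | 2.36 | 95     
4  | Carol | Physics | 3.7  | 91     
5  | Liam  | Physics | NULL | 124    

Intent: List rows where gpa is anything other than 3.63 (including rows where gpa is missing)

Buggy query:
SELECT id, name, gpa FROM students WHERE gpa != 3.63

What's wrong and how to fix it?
Bug: Inequality against NULL is unknown, not true; rows with NULL are dropped

Fix: Handle NULL separately with IS NULL alongside the inequality

Corrected query:
SELECT id, name, gpa FROM students WHERE gpa != 3.63 OR gpa IS NULL

Result:
id | name  | gpa 
---+-------+-----
1  | Frank | NULL
3  | Kate  | 2.36
4  | Carol | 3.7 
5  | Liam  | NULL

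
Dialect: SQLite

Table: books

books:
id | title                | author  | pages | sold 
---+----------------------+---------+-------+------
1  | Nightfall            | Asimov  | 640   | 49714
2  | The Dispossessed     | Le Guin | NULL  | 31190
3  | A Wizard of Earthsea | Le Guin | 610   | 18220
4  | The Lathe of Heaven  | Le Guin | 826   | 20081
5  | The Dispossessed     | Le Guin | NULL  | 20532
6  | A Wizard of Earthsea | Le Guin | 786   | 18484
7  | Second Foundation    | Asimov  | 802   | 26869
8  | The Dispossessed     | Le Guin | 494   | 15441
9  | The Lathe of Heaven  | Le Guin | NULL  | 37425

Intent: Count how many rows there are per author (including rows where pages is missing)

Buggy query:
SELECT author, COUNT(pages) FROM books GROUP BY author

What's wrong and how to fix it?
Bug: COUNT(column) counts non-NULL values only; rows with NULL pages aren't counted

Fix: Use COUNT(*) to count all rows regardless of NULL

Corrected query:
SELECT author, COUNT(*) FROM books GROUP BY author

Result:
author  | COUNT(*)
--------+---------
Asimov  | 2       
Le Guin | 7       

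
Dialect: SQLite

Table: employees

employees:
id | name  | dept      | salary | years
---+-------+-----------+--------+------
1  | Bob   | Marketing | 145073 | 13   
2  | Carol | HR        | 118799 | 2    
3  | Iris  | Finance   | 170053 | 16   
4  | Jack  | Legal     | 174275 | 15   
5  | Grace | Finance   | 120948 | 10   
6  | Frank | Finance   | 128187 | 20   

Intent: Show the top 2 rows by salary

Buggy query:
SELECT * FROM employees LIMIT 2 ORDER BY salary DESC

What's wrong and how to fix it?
Bug: ORDER BY cannot follow LIMIT; LIMIT is the final clause

Fix: Swap the clauses: ORDER BY first, then LIMIT

Corrected query:
SELECT * FROM employees ORDER BY salary DESC LIMIT 2

Result:
id | name | dept    | salary | years
---+------+---------+--------+------
4  | Jack | Legal   | 174275 | 15   
3  | Iris | Finance | 170053 | 16   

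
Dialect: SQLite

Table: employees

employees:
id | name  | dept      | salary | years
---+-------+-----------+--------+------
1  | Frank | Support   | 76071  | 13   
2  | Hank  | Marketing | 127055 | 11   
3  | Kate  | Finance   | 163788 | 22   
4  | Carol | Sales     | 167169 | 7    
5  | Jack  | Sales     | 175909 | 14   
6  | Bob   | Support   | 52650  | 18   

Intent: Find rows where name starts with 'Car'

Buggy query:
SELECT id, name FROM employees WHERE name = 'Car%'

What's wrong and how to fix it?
Bug: Wildcards only work with LIKE; '=' treats '%' as a literal character

Fix: Replace '=' with LIKE so 'Car%' is treated as a pattern

Corrected query:
SELECT id, name FROM employees WHERE name LIKE 'Car%'

Result:
id | name 
---+------
4  | Carol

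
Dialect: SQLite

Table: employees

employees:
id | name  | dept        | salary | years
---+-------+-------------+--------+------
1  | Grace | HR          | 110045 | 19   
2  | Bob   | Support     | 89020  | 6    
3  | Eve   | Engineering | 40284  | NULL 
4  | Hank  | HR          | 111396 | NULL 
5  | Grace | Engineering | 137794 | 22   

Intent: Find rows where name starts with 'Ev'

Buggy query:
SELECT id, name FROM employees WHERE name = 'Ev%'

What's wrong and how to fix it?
Bug: Wildcards only work with LIKE; '=' treats '%' as a literal character

Fix: Use LIKE for wildcard pattern matching

Corrected query:
SELECT id, name FROM employees WHERE name LIKE 'Ev%'

Result:
id | name
---+-----
3  | Eve 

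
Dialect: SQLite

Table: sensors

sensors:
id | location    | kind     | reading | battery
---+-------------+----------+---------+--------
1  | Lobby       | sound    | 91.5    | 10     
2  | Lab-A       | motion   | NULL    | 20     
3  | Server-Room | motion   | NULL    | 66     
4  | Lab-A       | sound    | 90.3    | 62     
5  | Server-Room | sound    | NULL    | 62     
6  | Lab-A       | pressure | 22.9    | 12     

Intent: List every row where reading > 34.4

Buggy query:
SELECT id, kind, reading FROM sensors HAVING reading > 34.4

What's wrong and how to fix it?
Bug: HAVING filters the output of aggregation, but this query has no GROUP BY and no aggregate functions, so SQLite rejects it (HAVING clause on a non-aggregate query); the condition here is per row

Fix: Use WHERE for row-level filtering

Corrected query:
SELECT id, kind, reading FROM sensors WHERE reading > 34.4

Result:
id | kind  | reading
---+-------+--------
1  | sound | 91.5   
4  | sound | 90.3   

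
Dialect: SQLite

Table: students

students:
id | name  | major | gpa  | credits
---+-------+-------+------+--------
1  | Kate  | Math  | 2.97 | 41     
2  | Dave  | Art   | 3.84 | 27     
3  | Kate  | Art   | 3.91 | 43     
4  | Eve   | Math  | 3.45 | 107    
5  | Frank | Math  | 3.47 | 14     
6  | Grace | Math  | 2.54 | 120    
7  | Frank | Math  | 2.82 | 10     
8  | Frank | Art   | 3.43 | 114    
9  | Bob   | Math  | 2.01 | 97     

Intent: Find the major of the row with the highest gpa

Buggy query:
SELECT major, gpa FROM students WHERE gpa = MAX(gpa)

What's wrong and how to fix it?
Bug: MAX(gpa) is an aggregate and cannot be used directly in WHERE

Fix: Wrap MAX in a scalar subquery so WHERE compares against a single value

Corrected query:
SELECT major, gpa FROM students WHERE gpa = (SELECT MAX(gpa) FROM students)

Result:
major | gpa 
------+-----
Art   | 3.91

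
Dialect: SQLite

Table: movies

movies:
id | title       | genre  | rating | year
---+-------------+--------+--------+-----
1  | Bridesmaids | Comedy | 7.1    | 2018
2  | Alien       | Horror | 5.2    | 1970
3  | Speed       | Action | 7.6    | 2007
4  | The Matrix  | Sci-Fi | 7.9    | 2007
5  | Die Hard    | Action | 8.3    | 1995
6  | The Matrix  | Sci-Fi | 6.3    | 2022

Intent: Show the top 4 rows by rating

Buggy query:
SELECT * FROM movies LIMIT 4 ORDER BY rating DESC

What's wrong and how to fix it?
Bug: LIMIT must come after ORDER BY

Fix: Swap the clauses: ORDER BY first, then LIMIT

Corrected query:
SELECT * FROM movies ORDER BY rating DESC LIMIT 4

Result:
id | title       | genre  | rating | year
---+-------------+--------+--------+-----
5  | Die Hard    | Action | 8.3    | 1995
4  | The Matrix  | Sci-Fi | 7.9    | 2007
3  | Speed       | Action | 7.6    | 2007
1  | Bridesmaids | Comedy | 7.1    | 2018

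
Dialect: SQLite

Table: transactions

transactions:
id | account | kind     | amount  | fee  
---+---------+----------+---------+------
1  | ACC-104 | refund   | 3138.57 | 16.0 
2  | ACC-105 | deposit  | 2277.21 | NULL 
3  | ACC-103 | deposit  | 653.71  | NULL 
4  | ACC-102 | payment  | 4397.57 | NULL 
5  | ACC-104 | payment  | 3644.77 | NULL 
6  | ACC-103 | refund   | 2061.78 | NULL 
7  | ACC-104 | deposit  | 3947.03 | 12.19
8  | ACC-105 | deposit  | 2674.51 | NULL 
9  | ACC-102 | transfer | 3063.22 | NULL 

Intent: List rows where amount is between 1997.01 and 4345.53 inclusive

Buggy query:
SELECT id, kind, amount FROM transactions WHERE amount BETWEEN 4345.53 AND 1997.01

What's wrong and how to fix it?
Bug: BETWEEN expects the lower bound first; with 4345.53 AND 1997.01 the range is empty

Fix: Swap the bounds so the smaller value comes first

Corrected query:
SELECT id, kind, amount FROM transactions WHERE amount BETWEEN 1997.01 AND 4345.53

Result:
id | kind     | amount 
---+----------+--------
1  | refund   | 3138.57
2  | deposit  | 2277.21
5  | payment  | 3644.77
6  | refund   | 2061.78
7  | deposit  | 3947.03
8  | deposit  | 2674.51
9  | transfer | 3063.22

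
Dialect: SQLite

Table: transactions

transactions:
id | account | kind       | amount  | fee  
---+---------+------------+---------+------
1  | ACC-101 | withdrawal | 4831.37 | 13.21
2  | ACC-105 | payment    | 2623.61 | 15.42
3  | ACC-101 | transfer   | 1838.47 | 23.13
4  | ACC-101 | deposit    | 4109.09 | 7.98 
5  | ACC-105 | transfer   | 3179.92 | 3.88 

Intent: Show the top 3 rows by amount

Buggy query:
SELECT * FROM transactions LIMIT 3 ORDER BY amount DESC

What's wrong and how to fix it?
Bug: ORDER BY cannot follow LIMIT; LIMIT is the final clause

Fix: Swap the clauses: ORDER BY first, then LIMIT

Corrected query:
SELECT * FROM transactions ORDER BY amount DESC LIMIT 3

Result:
id | account | kind       | amount  | fee  
---+---------+------------+---------+------
1  | ACC-101 | withdrawal | 4831.37 | 13.21
4  | ACC-101 | deposit    | 4109.09 | 7.98 
5  | ACC-105 | transfer   | 3179.92 | 3.88 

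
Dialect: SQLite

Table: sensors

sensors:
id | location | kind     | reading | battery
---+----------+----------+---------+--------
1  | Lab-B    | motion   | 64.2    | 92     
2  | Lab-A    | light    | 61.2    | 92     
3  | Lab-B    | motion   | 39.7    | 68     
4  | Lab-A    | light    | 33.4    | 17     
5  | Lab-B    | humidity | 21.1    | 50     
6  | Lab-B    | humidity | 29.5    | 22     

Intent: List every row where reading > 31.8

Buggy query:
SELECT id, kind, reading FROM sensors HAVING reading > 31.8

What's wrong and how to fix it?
Bug: This is a non-aggregate query (no GROUP BY, no aggregates), so in SQLite the HAVING clause is invalid here; a row-level condition belongs in WHERE

Fix: Replace HAVING with WHERE since the condition applies to individual rows

Corrected query:
SELECT id, kind, reading FROM sensors WHERE reading > 31.8

Result:
id | kind   | reading
---+--------+--------
1  | motion | 64.2   
2  | light  | 61.2   
3  | motion | 39.7   
4  | light  | 33.4   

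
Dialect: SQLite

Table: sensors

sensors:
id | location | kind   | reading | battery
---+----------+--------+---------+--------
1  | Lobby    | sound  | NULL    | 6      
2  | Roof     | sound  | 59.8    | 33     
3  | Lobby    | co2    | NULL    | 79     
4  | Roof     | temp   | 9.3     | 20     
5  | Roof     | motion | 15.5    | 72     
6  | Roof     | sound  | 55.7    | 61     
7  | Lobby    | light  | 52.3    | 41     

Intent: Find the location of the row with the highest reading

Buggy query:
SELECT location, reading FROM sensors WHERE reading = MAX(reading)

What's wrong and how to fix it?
Bug: MAX(reading) is an aggregate and cannot be used directly in WHERE

Fix: Use a subquery: WHERE reading = (SELECT MAX(reading) FROM sensors)

Corrected query:
SELECT location, reading FROM sensors WHERE reading = (SELECT MAX(reading) FROM sensors)

Result:
location | reading
---------+--------
Roof     | 59.8   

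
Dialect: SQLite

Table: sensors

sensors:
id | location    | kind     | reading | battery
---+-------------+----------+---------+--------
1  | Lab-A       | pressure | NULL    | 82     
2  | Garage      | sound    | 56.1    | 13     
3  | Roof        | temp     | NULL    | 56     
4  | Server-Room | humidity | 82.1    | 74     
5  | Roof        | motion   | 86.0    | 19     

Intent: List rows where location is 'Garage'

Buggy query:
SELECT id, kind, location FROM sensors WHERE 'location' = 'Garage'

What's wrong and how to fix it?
Bug: 'location' in single quotes is a string literal, not the column; the comparison is literal-vs-literal and never true

Fix: Reference the column as location without single quotes

Corrected query:
SELECT id, kind, location FROM sensors WHERE location = 'Garage'

Result:
id | kind  | location
---+-------+---------
2  | sound | Garage  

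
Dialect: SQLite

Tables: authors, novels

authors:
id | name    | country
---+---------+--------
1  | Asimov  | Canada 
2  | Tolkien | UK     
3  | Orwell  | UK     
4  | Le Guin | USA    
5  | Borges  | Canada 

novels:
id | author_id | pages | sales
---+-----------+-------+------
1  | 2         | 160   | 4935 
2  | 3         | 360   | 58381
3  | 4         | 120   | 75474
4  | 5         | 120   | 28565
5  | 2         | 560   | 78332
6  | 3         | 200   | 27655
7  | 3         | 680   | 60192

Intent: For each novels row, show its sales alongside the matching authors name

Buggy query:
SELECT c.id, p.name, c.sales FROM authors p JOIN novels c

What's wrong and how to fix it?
Bug: Missing join condition: each novels row is matched to all authors rows instead of just its own

Fix: Add ON c.author_id = p.id to the JOIN

Corrected query:
SELECT c.id, p.name, c.sales FROM authors p JOIN novels c ON c.author_id = p.id

Result:
id | name    | sales
---+---------+------
1  | Tolkien | 4935 
2  | Orwell  | 58381
3  | Le Guin | 75474
4  | Borges  | 28565
5  | Tolkien | 78332
6  | Orwell  | 27655
7  | Orwell  | 60192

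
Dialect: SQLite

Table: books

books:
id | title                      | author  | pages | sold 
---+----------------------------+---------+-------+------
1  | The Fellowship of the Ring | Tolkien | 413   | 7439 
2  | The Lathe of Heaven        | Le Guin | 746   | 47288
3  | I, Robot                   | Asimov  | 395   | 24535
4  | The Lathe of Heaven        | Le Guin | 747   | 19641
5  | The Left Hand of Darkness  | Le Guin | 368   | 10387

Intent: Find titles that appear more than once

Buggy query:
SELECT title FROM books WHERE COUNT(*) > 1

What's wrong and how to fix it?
Bug: COUNT(*) is an aggregate and cannot be used in WHERE

Fix: Group first, then use HAVING for the count condition

Corrected query:
SELECT title FROM books GROUP BY title HAVING COUNT(*) > 1

Result:
title              
-------------------
The Lathe of Heaven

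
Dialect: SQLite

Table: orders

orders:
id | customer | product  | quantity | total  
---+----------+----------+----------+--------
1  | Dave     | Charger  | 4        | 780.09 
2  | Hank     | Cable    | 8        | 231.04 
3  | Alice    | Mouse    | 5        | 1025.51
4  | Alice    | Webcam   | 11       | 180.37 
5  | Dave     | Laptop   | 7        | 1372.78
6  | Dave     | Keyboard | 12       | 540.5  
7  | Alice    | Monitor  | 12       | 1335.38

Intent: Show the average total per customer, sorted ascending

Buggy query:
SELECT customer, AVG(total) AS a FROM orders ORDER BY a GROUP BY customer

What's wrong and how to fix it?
Bug: ORDER BY appears before GROUP BY; SQL clause order requires GROUP BY first

Fix: Reorder: SELECT … FROM … GROUP BY … ORDER BY …

Corrected query:
SELECT customer, AVG(total) AS a FROM orders GROUP BY customer ORDER BY a

Result:
customer | a         
---------+-----------
Hank     | 231.04    
Alice    | 847.086667
Dave     | 897.79    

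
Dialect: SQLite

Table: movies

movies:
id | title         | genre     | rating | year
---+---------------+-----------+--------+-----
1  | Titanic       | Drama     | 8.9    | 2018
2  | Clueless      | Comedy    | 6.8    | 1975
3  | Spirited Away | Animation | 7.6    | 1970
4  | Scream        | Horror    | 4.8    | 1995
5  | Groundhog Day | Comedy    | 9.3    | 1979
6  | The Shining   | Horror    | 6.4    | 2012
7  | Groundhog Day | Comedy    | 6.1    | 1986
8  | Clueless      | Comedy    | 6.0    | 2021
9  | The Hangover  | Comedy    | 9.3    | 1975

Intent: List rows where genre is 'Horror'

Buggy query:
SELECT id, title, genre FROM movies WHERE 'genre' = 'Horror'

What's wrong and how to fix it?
Bug: 'genre' in single quotes is a string literal, not the column; the comparison is literal-vs-literal and never true

Fix: Remove the quotes around the column name (or use double quotes for an identifier)

Corrected query:
SELECT id, title, genre FROM movies WHERE genre = 'Horror'

Result:
id | title       | genre 
---+-------------+-------
4  | Scream      | Horror
6  | The Shining | Horror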